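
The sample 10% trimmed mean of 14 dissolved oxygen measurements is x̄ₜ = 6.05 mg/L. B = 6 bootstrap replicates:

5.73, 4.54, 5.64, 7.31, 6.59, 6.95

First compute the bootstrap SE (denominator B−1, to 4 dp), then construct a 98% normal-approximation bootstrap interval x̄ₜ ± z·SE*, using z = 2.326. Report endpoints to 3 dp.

Mean of replicates = 6.1267; sum of squared deviations = 5.2045; SE* = √(5.2045/5) = 1.0202
Margin = 2.326 × 1.0202 = 2.3730
Interval: 6.05 ± 2.3730

(3.677, 8.423)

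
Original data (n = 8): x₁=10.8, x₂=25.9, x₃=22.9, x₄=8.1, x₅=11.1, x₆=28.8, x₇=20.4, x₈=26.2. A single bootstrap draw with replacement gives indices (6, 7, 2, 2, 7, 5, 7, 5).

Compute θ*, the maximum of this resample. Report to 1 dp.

θ* = 28.8

Resample values: 28.8, 20.4, 25.9, 25.9, 20.4, 11.1, 20.4, 11.1.
Maximum = 28.8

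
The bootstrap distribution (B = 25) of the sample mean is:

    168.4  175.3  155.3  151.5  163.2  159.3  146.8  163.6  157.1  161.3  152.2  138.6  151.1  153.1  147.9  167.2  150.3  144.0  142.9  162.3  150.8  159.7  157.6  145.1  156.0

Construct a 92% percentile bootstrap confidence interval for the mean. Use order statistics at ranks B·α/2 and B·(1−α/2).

Sorted replicates: 138.6, 142.9, 144.0, 145.1, 146.8, 147.9, 150.3, 150.8, 151.1, 151.5, 152.2, 153.1, 155.3, 156.0, 157.1, 157.6, 159.3, 159.7, 161.3, 162.3, 163.2, 163.6, 167.2, 168.4, 175.3
α = 0.08; lower rank = 25 × 0.040 = 1; upper rank = 25 × 0.960 = 24.
The 1st smallest replicate is 138.6; the 24th is 168.4.

(138.6, 168.4)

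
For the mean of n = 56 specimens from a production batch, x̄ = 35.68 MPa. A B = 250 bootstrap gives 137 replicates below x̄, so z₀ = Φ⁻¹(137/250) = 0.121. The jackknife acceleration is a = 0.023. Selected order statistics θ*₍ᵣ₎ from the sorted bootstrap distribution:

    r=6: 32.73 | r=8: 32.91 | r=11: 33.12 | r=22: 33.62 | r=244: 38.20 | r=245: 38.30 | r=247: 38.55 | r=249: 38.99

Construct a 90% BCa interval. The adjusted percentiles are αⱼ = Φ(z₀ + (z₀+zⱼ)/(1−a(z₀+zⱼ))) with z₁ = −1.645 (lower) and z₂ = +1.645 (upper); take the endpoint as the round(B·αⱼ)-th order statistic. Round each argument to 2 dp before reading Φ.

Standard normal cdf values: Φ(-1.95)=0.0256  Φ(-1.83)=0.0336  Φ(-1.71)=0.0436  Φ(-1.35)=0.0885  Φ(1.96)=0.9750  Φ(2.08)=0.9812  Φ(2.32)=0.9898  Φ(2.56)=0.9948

Lower: z₀ + z₁ = 0.121 + (-1.645) = -1.524; 1 − a(z₀+z₁) = 1 − (0.023)(-1.524) = 1.0351; argument = 0.121 + (-1.524)/1.0351 = -1.3514 → -1.35.
α₁ = Φ(-1.35) = 0.0885; rank = round(250 × 0.0885) = 22; θ*₍22₎ = 33.62.
Upper: z₀ + z₂ = 1.766; 1 − a(z₀+z₂) = 0.9594; argument = 1.9618 → 1.96; α₂ = 0.9750; rank = 244; θ*₍244₎ = 38.20.

(33.62, 38.20)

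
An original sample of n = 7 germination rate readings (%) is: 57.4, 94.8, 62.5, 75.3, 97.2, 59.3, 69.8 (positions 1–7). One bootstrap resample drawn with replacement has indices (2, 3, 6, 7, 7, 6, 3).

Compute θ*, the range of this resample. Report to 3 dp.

θ* = 35.500

Resample values: 94.8, 62.5, 59.3, 69.8, 69.8, 59.3, 62.5.
Range = 94.8 − 59.3 = 35.500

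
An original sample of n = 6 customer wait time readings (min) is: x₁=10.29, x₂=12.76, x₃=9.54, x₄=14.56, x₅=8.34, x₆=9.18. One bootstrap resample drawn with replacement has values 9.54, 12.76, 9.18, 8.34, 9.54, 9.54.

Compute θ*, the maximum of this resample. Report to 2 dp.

θ* = 12.76

Maximum = 12.76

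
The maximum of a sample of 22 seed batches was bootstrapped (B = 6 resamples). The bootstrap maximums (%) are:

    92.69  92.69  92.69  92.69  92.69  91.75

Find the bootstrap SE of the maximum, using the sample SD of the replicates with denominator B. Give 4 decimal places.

Bootstrap SE is the standard deviation of the 6 replicate maximums.
Mean of replicates: (92.69 + 92.69 + 92.69 + 92.69 + 92.69 + 91.75) / 6 = 555.20000 / 6 = 92.53333
Sum of squared deviations: (+0.15667)² + (+0.15667)² + (+0.15667)² + (+0.15667)² + (+0.15667)² + (−0.78333)² = 0.73633
Variance = 0.73633 / 6 = 0.12272
SE* = √0.12272

SE* = 0.3503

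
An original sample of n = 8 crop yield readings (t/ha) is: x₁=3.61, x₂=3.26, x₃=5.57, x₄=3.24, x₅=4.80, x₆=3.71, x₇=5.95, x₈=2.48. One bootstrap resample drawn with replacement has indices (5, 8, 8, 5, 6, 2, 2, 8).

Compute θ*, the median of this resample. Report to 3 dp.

Resample values: 4.80, 2.48, 2.48, 4.80, 3.71, 3.26, 3.26, 2.48.
Sorted: 2.48, 2.48, 2.48, 3.26, 3.26, 3.71, 4.80, 4.80
Median = average of the two middle values = 3.260

θ* = 3.260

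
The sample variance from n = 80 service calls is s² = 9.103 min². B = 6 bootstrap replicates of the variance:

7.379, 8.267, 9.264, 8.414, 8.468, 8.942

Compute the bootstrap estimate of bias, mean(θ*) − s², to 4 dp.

bias = −0.6473

mean(θ*) = (7.379 + 8.267 + 9.264 + 8.414 + 8.468 + 8.942) / 6 = 8.45567
bias = 8.45567 − 9.103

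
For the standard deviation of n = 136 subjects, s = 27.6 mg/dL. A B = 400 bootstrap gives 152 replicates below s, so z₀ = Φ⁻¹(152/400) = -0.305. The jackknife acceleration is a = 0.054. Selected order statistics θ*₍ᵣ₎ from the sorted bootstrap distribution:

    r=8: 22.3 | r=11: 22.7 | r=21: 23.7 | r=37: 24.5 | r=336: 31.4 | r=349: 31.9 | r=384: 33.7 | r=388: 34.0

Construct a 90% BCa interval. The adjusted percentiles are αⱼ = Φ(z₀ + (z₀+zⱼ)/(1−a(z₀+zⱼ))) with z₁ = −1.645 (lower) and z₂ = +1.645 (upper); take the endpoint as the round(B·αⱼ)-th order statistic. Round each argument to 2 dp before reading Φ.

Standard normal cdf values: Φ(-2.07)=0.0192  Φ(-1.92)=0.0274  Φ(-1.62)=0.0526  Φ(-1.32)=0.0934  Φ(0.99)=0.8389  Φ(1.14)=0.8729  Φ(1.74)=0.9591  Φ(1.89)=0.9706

(22.3, 31.9)

Lower: z₀ + z₁ = -0.305 + (-1.645) = -1.950; 1 − a(z₀+z₁) = 1 − (0.054)(-1.950) = 1.1053; argument = -0.305 + (-1.950)/1.1053 = -2.0692 → -2.07.
α₁ = Φ(-2.07) = 0.0192; rank = round(400 × 0.0192) = 8; θ*₍8₎ = 22.3.
Upper: z₀ + z₂ = 1.340; 1 − a(z₀+z₂) = 0.9276; argument = 1.1395 → 1.14; α₂ = 0.8729; rank = 349; θ*₍349₎ = 31.9.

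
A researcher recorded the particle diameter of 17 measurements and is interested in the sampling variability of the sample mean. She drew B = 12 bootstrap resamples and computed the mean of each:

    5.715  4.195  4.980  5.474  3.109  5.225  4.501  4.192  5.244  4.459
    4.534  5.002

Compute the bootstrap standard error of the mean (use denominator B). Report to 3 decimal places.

SE* = 0.679

Bootstrap SE is the standard deviation of the 12 replicate means.
Mean of replicates: (5.715 + 4.195 + 4.980 + 5.474 + 3.109 + 5.225 + 4.501 + 4.192 + 5.244 + 4.459 + 4.534 + 5.002) / 12 = 56.6300 / 12 = 4.7192
Sum of squared deviations: (+0.9958)² + (−0.5242)² + (+0.2608)² + (+0.7548)² + (−1.6102)² + (+0.5058)² + (−0.2182)² + (−0.5272)² + (+0.5248)² + (−0.2602)² + (−0.1852)² + (+0.2828)² = 5.5357
Variance = 5.5357 / 12 = 0.4613
SE* = √0.4613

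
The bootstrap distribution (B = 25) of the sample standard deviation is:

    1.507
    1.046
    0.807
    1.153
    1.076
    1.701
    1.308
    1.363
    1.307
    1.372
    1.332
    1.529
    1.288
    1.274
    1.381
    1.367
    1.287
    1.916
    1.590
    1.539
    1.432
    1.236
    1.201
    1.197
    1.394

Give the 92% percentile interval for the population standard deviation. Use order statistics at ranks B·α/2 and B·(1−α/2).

Sorted replicates: 0.807, 1.046, 1.076, 1.153, 1.197, 1.201, 1.236, 1.274, 1.287, 1.288, 1.307, 1.308, 1.332, 1.363, 1.367, 1.372, 1.381, 1.394, 1.432, 1.507, 1.529, 1.539, 1.590, 1.701, 1.916
α = 0.08; lower rank = 25 × 0.040 = 1; upper rank = 25 × 0.960 = 24.
The 1st smallest replicate is 0.807; the 24th is 1.701.

(0.807, 1.701)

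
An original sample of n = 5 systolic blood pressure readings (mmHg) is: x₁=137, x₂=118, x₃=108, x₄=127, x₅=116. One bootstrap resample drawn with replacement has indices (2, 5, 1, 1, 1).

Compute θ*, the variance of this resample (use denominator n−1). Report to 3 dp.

θ* = 120.500

Resample values: 118, 116, 137, 137, 137.
Mean = 129.0000; sum of squared deviations = 482.0000
s² = 482.0000 / 4 = 120.5000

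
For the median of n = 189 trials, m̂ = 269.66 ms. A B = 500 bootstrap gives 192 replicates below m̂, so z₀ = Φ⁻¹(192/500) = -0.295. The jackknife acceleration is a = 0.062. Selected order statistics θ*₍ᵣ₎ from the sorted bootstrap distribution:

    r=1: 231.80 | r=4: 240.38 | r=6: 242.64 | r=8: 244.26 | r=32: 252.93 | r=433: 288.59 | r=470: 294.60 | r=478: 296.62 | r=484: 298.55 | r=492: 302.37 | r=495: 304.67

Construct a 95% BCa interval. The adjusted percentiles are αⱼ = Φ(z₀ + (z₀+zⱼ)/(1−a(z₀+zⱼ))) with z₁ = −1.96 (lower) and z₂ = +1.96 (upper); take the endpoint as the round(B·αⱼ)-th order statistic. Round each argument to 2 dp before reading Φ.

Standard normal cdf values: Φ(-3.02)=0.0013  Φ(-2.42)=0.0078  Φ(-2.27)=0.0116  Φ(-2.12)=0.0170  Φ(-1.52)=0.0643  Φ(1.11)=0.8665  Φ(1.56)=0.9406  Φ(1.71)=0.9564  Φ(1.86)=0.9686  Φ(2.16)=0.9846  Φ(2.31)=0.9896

(242.64, 294.60)

Lower: z₀ + z₁ = -0.295 + (-1.960) = -2.255; 1 − a(z₀+z₁) = 1 − (0.062)(-2.255) = 1.1398; argument = -0.295 + (-2.255)/1.1398 = -2.2734 → -2.27.
α₁ = Φ(-2.27) = 0.0116; rank = round(500 × 0.0116) = 6; θ*₍6₎ = 242.64.
Upper: z₀ + z₂ = 1.665; 1 − a(z₀+z₂) = 0.8968; argument = 1.5617 → 1.56; α₂ = 0.9406; rank = 470; θ*₍470₎ = 294.60.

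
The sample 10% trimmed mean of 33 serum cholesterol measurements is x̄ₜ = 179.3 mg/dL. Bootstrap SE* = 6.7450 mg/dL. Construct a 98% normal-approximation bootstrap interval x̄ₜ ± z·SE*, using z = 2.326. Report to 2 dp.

Margin = 2.326 × 6.7450 = 15.689
Interval: 179.3 ± 15.689

(163.61, 194.99)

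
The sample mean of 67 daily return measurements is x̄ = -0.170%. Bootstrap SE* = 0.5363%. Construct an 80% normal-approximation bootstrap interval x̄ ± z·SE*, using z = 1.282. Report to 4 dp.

(-0.8575, 0.5175)

Margin = 1.282 × 0.5363 = 0.68754
Interval: -0.170 ± 0.68754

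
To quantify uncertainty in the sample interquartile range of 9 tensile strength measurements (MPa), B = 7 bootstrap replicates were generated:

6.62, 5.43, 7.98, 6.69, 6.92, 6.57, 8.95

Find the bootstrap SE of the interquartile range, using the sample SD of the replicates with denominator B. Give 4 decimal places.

Bootstrap SE is the standard deviation of the 7 replicate interquartile ranges.
Mean of replicates: (6.62 + 5.43 + 7.98 + 6.69 + 6.92 + 6.57 + 8.95) / 7 = 49.16000 / 7 = 7.02286
Sum of squared deviations: (−0.40286)² + (−1.59286)² + (+0.95714)² + (−0.33286)² + (−0.10286)² + (−0.45286)² + (+1.92714)² = 7.65594
Variance = 7.65594 / 7 = 1.09371
SE* = √1.09371

SE* = 1.0458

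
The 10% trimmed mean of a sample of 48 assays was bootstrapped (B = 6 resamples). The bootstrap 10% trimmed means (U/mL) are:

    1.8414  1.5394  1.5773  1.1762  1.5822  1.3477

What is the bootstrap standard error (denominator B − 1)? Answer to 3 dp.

SE* = 0.227

Bootstrap SE is the standard deviation of the 6 replicate 10% trimmed means.
Mean of replicates: (1.8414 + 1.5394 + 1.5773 + 1.1762 + 1.5822 + 1.3477) / 6 = 9.06420 / 6 = 1.51070
Sum of squared deviations: (+0.33070)² + (+0.02870)² + (+0.06660)² + (−0.33450)² + (+0.07150)² + (−0.16300)² = 0.25819
Variance = 0.25819 / 5 = 0.05164
SE* = √0.05164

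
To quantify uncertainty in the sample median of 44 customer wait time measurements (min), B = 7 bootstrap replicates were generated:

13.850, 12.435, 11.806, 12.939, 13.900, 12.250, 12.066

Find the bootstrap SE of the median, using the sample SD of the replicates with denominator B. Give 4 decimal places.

SE* = 0.7816

Bootstrap SE is the standard deviation of the 7 replicate medians.
Mean of replicates: (13.850 + 12.435 + 11.806 + 12.939 + 13.900 + 12.250 + 12.066) / 7 = 89.24600 / 7 = 12.74943
Sum of squared deviations: (+1.10057)² + (−0.31443)² + (−0.94343)² + (+0.18957)² + (+1.15057)² + (−0.49943)² + (−0.68343)² = 4.27644
Variance = 4.27644 / 7 = 0.61092
SE* = √0.61092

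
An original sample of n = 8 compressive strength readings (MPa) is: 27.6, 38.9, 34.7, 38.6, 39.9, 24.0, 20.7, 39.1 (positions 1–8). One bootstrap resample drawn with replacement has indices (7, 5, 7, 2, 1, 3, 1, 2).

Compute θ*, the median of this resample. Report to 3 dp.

θ* = 31.150

Resample values: 20.7, 39.9, 20.7, 38.9, 27.6, 34.7, 27.6, 38.9.
Sorted: 20.7, 20.7, 27.6, 27.6, 34.7, 38.9, 38.9, 39.9
Median = average of the two middle values = 31.150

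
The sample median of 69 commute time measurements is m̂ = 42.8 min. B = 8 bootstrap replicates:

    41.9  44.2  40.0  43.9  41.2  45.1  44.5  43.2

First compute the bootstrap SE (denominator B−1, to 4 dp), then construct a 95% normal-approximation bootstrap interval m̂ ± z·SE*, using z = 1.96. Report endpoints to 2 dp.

(39.29, 46.31)

Mean of replicates = 43.0000; sum of squared deviations = 22.4000; SE* = √(22.4000/7) = 1.7889
Margin = 1.96 × 1.7889 = 3.506
Interval: 42.8 ± 3.506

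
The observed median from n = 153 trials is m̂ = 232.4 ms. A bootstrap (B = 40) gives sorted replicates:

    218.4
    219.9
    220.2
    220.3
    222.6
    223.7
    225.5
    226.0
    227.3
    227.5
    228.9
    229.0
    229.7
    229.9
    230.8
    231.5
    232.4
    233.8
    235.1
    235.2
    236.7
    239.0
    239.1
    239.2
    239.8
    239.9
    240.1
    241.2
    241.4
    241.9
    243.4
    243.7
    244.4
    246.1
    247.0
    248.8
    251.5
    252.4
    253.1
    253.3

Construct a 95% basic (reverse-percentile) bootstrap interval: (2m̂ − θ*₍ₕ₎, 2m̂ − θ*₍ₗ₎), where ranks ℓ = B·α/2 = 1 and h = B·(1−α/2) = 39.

(211.7, 246.4)

Percentile endpoints at ranks 1 and 39: θ*₍1₎ = 218.4, θ*₍39₎ = 253.1.
Basic interval reflects these around m̂:
  lower = 2 × 232.4 − 253.1 = 211.7
  upper = 2 × 232.4 − 218.4 = 246.4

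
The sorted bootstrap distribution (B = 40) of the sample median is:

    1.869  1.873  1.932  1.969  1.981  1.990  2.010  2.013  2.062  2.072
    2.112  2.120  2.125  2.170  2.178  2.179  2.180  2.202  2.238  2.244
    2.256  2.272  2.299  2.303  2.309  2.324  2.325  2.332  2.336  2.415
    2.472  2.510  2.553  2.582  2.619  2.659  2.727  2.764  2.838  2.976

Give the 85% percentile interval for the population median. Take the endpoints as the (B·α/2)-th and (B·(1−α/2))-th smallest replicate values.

α = 0.15; lower rank = 40 × 0.075 = 3; upper rank = 40 × 0.925 = 37.
The 3rd smallest replicate is 1.932; the 37th is 2.727.

(1.932, 2.727)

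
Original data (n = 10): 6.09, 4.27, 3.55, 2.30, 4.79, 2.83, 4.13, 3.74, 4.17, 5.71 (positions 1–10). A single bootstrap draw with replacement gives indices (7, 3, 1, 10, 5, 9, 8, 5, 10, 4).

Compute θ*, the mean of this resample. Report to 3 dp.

θ* = 4.498

Resample values: 4.13, 3.55, 6.09, 5.71, 4.79, 4.17, 3.74, 4.79, 5.71, 2.30.
Mean = (4.13 + 3.55 + 6.09 + 5.71 + 4.79 + 4.17 + 3.74 + 4.79 + 5.71 + 2.30) / 10 = 44.980 / 10 = 4.498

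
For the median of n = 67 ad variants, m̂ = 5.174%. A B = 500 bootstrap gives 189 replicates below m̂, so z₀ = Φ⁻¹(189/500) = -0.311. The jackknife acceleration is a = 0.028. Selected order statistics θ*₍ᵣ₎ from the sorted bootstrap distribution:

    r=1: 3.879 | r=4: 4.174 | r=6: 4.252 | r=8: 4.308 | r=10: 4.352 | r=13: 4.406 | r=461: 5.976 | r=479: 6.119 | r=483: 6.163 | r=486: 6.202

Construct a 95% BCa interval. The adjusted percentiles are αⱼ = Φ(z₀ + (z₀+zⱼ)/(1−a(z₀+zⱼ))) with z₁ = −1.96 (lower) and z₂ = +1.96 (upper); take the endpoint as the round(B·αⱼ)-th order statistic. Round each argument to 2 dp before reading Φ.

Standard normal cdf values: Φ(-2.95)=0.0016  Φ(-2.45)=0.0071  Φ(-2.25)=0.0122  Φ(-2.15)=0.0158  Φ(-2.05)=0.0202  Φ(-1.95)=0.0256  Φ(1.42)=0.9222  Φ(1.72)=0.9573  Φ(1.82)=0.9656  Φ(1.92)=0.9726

Lower: z₀ + z₁ = -0.311 + (-1.960) = -2.271; 1 − a(z₀+z₁) = 1 − (0.028)(-2.271) = 1.0636; argument = -0.311 + (-2.271)/1.0636 = -2.4462 → -2.45.
α₁ = Φ(-2.45) = 0.0071; rank = round(500 × 0.0071) = 4; θ*₍4₎ = 4.174.
Upper: z₀ + z₂ = 1.649; 1 − a(z₀+z₂) = 0.9538; argument = 1.4178 → 1.42; α₂ = 0.9222; rank = 461; θ*₍461₎ = 5.976.

(4.174, 5.976)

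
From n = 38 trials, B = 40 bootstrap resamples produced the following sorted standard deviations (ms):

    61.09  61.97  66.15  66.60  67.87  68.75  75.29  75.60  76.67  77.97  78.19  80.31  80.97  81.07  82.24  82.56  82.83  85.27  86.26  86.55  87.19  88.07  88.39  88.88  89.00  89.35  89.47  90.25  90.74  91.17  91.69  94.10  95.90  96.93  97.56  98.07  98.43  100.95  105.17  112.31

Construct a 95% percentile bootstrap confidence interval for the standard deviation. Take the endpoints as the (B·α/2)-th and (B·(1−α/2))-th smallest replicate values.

(61.09, 105.17)

α = 0.05; lower rank = 40 × 0.025 = 1; upper rank = 40 × 0.975 = 39.
The 1st smallest replicate is 61.09; the 39th is 105.17.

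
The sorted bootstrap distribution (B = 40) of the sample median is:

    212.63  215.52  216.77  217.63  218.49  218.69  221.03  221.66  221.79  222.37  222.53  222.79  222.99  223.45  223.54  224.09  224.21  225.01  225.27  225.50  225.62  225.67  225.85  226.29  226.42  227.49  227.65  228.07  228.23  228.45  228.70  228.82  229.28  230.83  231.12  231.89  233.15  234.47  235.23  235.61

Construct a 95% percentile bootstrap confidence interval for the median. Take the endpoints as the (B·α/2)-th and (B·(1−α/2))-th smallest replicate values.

α = 0.05; lower rank = 40 × 0.025 = 1; upper rank = 40 × 0.975 = 39.
The 1st smallest replicate is 212.63; the 39th is 235.23.

(212.63, 235.23)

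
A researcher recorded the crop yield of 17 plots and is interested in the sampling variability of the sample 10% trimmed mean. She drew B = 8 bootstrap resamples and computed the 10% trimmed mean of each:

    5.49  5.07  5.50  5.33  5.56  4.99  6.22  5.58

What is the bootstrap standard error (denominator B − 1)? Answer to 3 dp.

SE* = 0.377

Bootstrap SE is the standard deviation of the 8 replicate 10% trimmed means.
Mean of replicates: (5.49 + 5.07 + 5.50 + 5.33 + 5.56 + 4.99 + 6.22 + 5.58) / 8 = 43.7400 / 8 = 5.4675
Sum of squared deviations: (+0.0225)² + (−0.3975)² + (+0.0325)² + (−0.1375)² + (+0.0925)² + (−0.4775)² + (+0.7525)² + (+0.1125)² = 0.9939
Variance = 0.9939 / 7 = 0.1420
SE* = √0.1420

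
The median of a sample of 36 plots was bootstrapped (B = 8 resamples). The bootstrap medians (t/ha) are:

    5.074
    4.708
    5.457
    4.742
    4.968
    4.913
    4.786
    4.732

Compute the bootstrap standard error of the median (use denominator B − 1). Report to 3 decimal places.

SE* = 0.252

Bootstrap SE is the standard deviation of the 8 replicate medians.
Mean of replicates: (5.074 + 4.708 + 5.457 + 4.742 + 4.968 + 4.913 + 4.786 + 4.732) / 8 = 39.3800 / 8 = 4.9225
Sum of squared deviations: (+0.1515)² + (−0.2145)² + (+0.5345)² + (−0.1805)² + (+0.0455)² + (−0.0095)² + (−0.1365)² + (−0.1905)² = 0.4443
Variance = 0.4443 / 7 = 0.0635
SE* = √0.0635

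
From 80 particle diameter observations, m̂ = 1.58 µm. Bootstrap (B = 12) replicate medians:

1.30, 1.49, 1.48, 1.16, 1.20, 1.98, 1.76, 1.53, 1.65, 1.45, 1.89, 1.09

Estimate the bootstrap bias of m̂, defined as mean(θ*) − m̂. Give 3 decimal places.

bias = −0.082

mean(θ*) = (1.30 + 1.49 + 1.48 + 1.16 + 1.20 + 1.98 + 1.76 + 1.53 + 1.65 + 1.45 + 1.89 + 1.09) / 12 = 1.4983
bias = 1.4983 − 1.58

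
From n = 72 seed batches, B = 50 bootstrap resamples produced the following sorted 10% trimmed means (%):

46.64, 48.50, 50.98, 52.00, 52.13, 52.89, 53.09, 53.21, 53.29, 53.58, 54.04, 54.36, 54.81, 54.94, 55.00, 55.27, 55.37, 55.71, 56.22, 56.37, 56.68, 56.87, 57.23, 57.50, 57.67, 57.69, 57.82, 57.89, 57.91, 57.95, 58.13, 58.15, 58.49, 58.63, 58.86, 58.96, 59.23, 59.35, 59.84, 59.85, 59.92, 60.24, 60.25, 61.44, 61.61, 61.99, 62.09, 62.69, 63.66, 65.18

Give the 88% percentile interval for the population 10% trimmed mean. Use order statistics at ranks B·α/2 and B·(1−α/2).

α = 0.12; lower rank = 50 × 0.060 = 3; upper rank = 50 × 0.940 = 47.
The 3rd smallest replicate is 50.98; the 47th is 62.09.

(50.98, 62.09)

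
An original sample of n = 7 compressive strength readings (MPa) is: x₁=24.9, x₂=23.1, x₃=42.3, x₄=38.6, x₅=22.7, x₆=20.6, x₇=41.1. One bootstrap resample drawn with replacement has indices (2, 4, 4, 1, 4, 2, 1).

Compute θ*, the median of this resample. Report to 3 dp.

Resample values: 23.1, 38.6, 38.6, 24.9, 38.6, 23.1, 24.9.
Sorted: 23.1, 23.1, 24.9, 24.9, 38.6, 38.6, 38.6
Median = middle value = 24.900

θ* = 24.900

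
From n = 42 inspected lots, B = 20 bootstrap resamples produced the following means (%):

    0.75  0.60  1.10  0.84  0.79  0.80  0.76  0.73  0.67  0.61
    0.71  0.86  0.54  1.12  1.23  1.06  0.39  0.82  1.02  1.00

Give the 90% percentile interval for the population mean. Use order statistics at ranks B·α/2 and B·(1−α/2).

Sorted replicates: 0.39, 0.54, 0.60, 0.61, 0.67, 0.71, 0.73, 0.75, 0.76, 0.79, 0.80, 0.82, 0.84, 0.86, 1.00, 1.02, 1.06, 1.10, 1.12, 1.23
α = 0.10; lower rank = 20 × 0.050 = 1; upper rank = 20 × 0.950 = 19.
The 1st smallest replicate is 0.39; the 19th is 1.12.

(0.39, 1.12)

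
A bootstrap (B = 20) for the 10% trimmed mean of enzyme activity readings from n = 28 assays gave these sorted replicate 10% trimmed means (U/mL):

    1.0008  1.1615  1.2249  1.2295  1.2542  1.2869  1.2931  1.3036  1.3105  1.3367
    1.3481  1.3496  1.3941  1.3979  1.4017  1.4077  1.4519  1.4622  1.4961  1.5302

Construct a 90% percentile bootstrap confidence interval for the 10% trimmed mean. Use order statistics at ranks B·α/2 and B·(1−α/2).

α = 0.10; lower rank = 20 × 0.050 = 1; upper rank = 20 × 0.950 = 19.
The 1st smallest replicate is 1.0008; the 19th is 1.4961.

(1.0008, 1.4961)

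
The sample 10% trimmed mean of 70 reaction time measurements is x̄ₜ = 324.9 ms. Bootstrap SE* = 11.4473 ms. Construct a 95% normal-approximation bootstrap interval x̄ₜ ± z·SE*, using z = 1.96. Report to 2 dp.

(302.46, 347.34)

Margin = 1.96 × 11.4473 = 22.437
Interval: 324.9 ± 22.437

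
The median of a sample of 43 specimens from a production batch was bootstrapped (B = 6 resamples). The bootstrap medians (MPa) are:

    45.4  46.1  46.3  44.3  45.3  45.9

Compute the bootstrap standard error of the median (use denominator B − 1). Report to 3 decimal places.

Bootstrap SE is the standard deviation of the 6 replicate medians.
Mean of replicates: (45.4 + 46.1 + 46.3 + 44.3 + 45.3 + 45.9) / 6 = 273.3000 / 6 = 45.5500
Sum of squared deviations: (−0.1500)² + (+0.5500)² + (+0.7500)² + (−1.2500)² + (−0.2500)² + (+0.3500)² = 2.6350
Variance = 2.6350 / 5 = 0.5270
SE* = √0.5270

SE* = 0.726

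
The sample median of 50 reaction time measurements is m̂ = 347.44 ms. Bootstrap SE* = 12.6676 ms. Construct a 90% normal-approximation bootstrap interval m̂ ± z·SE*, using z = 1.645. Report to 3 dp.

(326.602, 368.278)

Margin = 1.645 × 12.6676 = 20.8382
Interval: 347.44 ± 20.8382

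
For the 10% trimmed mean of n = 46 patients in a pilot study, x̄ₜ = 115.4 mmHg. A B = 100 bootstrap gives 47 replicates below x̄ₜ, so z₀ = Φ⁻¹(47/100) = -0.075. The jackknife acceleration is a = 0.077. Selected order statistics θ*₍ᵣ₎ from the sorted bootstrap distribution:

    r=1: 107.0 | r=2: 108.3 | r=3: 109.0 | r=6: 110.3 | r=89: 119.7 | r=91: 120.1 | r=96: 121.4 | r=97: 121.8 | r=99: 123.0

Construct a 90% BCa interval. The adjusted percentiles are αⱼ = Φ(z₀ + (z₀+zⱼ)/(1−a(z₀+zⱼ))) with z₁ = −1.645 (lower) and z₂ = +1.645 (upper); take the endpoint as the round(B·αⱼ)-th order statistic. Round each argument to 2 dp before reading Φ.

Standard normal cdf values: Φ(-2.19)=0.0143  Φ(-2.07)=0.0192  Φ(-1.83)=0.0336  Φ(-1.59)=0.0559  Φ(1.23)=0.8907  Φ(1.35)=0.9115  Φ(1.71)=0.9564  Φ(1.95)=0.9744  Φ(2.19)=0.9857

(110.3, 121.4)

Lower: z₀ + z₁ = -0.075 + (-1.645) = -1.720; 1 − a(z₀+z₁) = 1 − (0.077)(-1.720) = 1.1324; argument = -0.075 + (-1.720)/1.1324 = -1.5938 → -1.59.
α₁ = Φ(-1.59) = 0.0559; rank = round(100 × 0.0559) = 6; θ*₍6₎ = 110.3.
Upper: z₀ + z₂ = 1.570; 1 − a(z₀+z₂) = 0.8791; argument = 1.7109 → 1.71; α₂ = 0.9564; rank = 96; θ*₍96₎ = 121.4.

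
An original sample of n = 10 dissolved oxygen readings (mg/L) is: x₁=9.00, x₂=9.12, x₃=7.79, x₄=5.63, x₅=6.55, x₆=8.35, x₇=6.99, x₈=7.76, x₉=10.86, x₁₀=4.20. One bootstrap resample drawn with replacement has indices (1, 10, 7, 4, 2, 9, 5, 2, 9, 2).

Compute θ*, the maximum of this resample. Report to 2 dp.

Resample values: 9.00, 4.20, 6.99, 5.63, 9.12, 10.86, 6.55, 9.12, 10.86, 9.12.
Maximum = 10.86

θ* = 10.86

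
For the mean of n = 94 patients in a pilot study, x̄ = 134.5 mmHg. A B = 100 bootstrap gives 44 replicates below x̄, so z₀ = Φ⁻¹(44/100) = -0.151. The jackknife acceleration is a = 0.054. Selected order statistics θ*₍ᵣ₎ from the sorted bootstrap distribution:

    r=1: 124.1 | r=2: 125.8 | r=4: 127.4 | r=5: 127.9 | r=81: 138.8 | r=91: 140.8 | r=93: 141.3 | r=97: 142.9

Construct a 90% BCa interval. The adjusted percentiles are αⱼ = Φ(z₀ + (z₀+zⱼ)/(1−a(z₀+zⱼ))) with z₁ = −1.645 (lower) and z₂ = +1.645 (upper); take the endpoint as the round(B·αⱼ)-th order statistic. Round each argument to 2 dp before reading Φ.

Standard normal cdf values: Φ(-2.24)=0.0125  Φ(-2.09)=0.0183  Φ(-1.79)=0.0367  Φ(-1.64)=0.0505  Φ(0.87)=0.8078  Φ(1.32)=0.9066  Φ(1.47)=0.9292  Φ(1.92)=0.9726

Lower: z₀ + z₁ = -0.151 + (-1.645) = -1.796; 1 − a(z₀+z₁) = 1 − (0.054)(-1.796) = 1.0970; argument = -0.151 + (-1.796)/1.0970 = -1.7882 → -1.79.
α₁ = Φ(-1.79) = 0.0367; rank = round(100 × 0.0367) = 4; θ*₍4₎ = 127.4.
Upper: z₀ + z₂ = 1.494; 1 − a(z₀+z₂) = 0.9193; argument = 1.4741 → 1.47; α₂ = 0.9292; rank = 93; θ*₍93₎ = 141.3.

(127.4, 141.3)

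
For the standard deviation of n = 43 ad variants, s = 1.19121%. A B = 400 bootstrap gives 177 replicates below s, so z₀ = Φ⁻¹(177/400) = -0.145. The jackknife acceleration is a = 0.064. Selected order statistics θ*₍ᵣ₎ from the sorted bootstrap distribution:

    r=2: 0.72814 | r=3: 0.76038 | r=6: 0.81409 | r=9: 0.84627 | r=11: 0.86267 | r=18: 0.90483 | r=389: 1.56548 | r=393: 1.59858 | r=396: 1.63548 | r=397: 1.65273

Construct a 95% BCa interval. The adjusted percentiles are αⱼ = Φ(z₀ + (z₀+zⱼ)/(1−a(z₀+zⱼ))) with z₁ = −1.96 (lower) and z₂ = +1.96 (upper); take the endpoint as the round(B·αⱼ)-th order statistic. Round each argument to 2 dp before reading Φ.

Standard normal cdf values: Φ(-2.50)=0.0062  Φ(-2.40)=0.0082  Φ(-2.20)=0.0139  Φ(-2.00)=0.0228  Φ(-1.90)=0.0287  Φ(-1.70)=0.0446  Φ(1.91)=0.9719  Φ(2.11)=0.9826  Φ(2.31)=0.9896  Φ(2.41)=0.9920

Lower: z₀ + z₁ = -0.145 + (-1.960) = -2.105; 1 − a(z₀+z₁) = 1 − (0.064)(-2.105) = 1.1347; argument = -0.145 + (-2.105)/1.1347 = -2.0001 → -2.00.
α₁ = Φ(-2.00) = 0.0228; rank = round(400 × 0.0228) = 9; θ*₍9₎ = 0.84627.
Upper: z₀ + z₂ = 1.815; 1 − a(z₀+z₂) = 0.8838; argument = 1.9085 → 1.91; α₂ = 0.9719; rank = 389; θ*₍389₎ = 1.56548.

(0.84627, 1.56548)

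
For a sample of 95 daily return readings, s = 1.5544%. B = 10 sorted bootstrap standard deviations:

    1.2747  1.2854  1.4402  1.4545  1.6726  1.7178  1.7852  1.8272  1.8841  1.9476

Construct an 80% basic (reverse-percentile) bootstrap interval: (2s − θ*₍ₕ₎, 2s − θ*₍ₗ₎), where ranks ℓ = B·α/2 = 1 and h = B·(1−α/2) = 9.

(1.2247, 1.8341)

Percentile endpoints at ranks 1 and 9: θ*₍1₎ = 1.2747, θ*₍9₎ = 1.8841.
Basic interval reflects these around s:
  lower = 2 × 1.5544 − 1.8841 = 1.2247
  upper = 2 × 1.5544 − 1.2747 = 1.8341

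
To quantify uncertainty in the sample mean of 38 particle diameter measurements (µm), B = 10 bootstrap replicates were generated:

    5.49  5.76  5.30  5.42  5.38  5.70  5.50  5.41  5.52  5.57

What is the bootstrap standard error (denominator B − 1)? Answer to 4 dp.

Bootstrap SE is the standard deviation of the 10 replicate means.
Mean of replicates: (5.49 + 5.76 + 5.30 + 5.42 + 5.38 + 5.70 + 5.50 + 5.41 + 5.52 + 5.57) / 10 = 55.05000 / 10 = 5.50500
Sum of squared deviations: (−0.01500)² + (+0.25500)² + (−0.20500)² + (−0.08500)² + (−0.12500)² + (+0.19500)² + (−0.00500)² + (−0.09500)² + (+0.01500)² + (+0.06500)² = 0.18165
Variance = 0.18165 / 9 = 0.02018
SE* = √0.02018

SE* = 0.1421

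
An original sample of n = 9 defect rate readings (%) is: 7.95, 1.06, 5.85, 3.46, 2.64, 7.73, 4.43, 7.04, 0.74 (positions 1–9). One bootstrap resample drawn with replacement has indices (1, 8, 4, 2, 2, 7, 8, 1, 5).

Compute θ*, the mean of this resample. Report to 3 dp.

Resample values: 7.95, 7.04, 3.46, 1.06, 1.06, 4.43, 7.04, 7.95, 2.64.
Mean = (7.95 + 7.04 + 3.46 + 1.06 + 1.06 + 4.43 + 7.04 + 7.95 + 2.64) / 9 = 42.630 / 9 = 4.737

θ* = 4.737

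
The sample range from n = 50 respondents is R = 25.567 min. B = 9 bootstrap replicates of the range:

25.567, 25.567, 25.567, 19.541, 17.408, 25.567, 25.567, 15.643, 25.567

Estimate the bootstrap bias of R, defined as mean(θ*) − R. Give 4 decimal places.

bias = −2.6788

mean(θ*) = (25.567 + 25.567 + 25.567 + 19.541 + 17.408 + 25.567 + 25.567 + 15.643 + 25.567) / 9 = 22.88822
bias = 22.88822 − 25.567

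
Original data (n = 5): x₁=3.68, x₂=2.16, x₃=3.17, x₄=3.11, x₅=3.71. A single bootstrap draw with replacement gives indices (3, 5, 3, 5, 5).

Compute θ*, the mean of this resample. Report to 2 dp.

Resample values: 3.17, 3.71, 3.17, 3.71, 3.71.
Mean = (3.17 + 3.71 + 3.17 + 3.71 + 3.71) / 5 = 17.470 / 5 = 3.49

θ* = 3.49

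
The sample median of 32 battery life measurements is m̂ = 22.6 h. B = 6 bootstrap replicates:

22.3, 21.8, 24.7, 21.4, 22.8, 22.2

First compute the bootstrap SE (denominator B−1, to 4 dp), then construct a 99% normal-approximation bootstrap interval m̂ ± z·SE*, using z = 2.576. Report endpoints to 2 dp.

Mean of replicates = 22.5333; sum of squared deviations = 6.7533; SE* = √(6.7533/5) = 1.1622
Margin = 2.576 × 1.1622 = 2.994
Interval: 22.6 ± 2.994

(19.61, 25.59)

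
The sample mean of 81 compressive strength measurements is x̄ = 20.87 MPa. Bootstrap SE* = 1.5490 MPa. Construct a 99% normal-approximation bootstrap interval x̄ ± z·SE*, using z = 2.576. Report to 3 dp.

(16.880, 24.860)

Margin = 2.576 × 1.5490 = 3.9902
Interval: 20.87 ± 3.9902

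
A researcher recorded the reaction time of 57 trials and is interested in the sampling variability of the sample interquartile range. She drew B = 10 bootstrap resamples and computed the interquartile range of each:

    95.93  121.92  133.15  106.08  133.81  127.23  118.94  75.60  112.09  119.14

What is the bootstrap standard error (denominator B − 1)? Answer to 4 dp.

Bootstrap SE is the standard deviation of the 10 replicate interquartile ranges.
Mean of replicates: (95.93 + 121.92 + 133.15 + 106.08 + 133.81 + 127.23 + 118.94 + 75.60 + 112.09 + 119.14) / 10 = 1143.89000 / 10 = 114.38900
Sum of squared deviations: (−18.45900)² + (+7.53100)² + (+18.76100)² + (−8.30900)² + (+19.42100)² + (+12.84100)² + (+4.55100)² + (−38.78900)² + (−2.29900)² + (+4.75100)² = 2913.68729
Variance = 2913.68729 / 9 = 323.74303
SE* = √323.74303

SE* = 17.9929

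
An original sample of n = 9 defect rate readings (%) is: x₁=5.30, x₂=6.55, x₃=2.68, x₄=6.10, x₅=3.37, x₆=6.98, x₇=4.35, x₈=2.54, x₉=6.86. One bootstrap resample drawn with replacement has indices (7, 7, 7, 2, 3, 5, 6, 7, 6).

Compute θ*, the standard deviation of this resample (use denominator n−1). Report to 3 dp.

Resample values: 4.35, 4.35, 4.35, 6.55, 2.68, 3.37, 6.98, 4.35, 6.98.
Mean = 4.8844; sum of squared deviations = 19.8524
s² = 19.8524 / 8 = 2.4816
s = √2.4816 = 1.575

θ* = 1.575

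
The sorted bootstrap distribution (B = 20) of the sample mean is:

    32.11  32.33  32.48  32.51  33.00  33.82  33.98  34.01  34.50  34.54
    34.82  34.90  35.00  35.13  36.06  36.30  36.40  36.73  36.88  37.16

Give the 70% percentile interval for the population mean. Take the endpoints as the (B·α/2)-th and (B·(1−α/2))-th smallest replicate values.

(32.48, 36.40)

α = 0.30; lower rank = 20 × 0.150 = 3; upper rank = 20 × 0.850 = 17.
The 3rd smallest replicate is 32.48; the 17th is 36.40.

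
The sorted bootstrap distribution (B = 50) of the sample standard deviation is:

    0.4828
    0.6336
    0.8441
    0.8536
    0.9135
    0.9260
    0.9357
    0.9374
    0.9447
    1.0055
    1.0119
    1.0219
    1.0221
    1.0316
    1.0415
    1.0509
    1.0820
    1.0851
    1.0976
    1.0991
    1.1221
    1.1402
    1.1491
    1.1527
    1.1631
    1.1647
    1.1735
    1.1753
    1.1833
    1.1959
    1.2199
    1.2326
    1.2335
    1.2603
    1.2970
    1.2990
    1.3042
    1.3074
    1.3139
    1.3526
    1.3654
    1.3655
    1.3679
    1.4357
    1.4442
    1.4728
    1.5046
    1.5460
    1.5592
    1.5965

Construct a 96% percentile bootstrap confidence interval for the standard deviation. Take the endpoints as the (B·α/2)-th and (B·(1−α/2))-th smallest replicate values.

(0.4828, 1.5592)

α = 0.04; lower rank = 50 × 0.020 = 1; upper rank = 50 × 0.980 = 49.
The 1st smallest replicate is 0.4828; the 49th is 1.5592.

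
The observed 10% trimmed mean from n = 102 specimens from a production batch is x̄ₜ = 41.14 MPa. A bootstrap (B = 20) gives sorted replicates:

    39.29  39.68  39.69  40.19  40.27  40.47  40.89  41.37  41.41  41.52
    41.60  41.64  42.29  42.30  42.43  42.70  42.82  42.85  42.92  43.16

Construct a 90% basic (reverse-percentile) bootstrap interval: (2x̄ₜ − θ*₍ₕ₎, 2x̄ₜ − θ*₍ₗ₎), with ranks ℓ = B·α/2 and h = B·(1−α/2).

(39.36, 42.99)

Percentile endpoints at ranks 1 and 19: θ*₍1₎ = 39.29, θ*₍19₎ = 42.92.
Basic interval reflects these around x̄ₜ:
  lower = 2 × 41.14 − 42.92 = 39.36
  upper = 2 × 41.14 − 39.29 = 42.99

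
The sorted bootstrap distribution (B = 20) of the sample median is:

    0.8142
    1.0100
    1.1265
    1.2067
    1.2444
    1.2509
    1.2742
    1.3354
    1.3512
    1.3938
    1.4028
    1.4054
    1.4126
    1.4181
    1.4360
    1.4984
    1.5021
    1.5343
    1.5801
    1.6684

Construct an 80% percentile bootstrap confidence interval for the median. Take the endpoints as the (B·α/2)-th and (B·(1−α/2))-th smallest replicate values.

α = 0.20; lower rank = 20 × 0.100 = 2; upper rank = 20 × 0.900 = 18.
The 2nd smallest replicate is 1.0100; the 18th is 1.5343.

(1.0100, 1.5343)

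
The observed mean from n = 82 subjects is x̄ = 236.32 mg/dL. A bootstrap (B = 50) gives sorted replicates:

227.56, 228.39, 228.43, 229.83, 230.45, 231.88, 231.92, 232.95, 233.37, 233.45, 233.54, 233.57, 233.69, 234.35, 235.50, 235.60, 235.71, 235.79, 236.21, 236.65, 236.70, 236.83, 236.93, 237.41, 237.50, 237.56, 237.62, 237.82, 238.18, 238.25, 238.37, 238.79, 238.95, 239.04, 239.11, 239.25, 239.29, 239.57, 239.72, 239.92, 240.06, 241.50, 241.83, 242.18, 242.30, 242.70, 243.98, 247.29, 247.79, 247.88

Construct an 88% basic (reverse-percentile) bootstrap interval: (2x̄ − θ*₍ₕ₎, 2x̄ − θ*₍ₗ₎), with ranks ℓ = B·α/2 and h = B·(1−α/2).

(228.66, 244.21)

Percentile endpoints at ranks 3 and 47: θ*₍3₎ = 228.43, θ*₍47₎ = 243.98.
Basic interval reflects these around x̄:
  lower = 2 × 236.32 − 243.98 = 228.66
  upper = 2 × 236.32 − 228.43 = 244.21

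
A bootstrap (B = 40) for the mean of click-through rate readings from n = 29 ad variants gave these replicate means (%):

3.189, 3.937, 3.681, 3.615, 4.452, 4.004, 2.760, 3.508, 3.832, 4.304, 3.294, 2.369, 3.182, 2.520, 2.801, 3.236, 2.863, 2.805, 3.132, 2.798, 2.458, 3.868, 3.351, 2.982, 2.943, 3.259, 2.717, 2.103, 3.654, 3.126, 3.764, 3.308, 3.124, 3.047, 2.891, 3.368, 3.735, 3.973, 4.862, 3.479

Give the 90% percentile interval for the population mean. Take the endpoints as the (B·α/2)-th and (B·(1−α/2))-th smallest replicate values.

Sorted replicates: 2.103, 2.369, 2.458, 2.520, 2.717, 2.760, 2.798, 2.801, 2.805, 2.863, 2.891, 2.943, 2.982, 3.047, 3.124, 3.126, 3.132, 3.182, 3.189, 3.236, 3.259, 3.294, 3.308, 3.351, 3.368, 3.479, 3.508, 3.615, 3.654, 3.681, 3.735, 3.764, 3.832, 3.868, 3.937, 3.973, 4.004, 4.304, 4.452, 4.862
α = 0.10; lower rank = 40 × 0.050 = 2; upper rank = 40 × 0.950 = 38.
The 2nd smallest replicate is 2.369; the 38th is 4.304.

(2.369, 4.304)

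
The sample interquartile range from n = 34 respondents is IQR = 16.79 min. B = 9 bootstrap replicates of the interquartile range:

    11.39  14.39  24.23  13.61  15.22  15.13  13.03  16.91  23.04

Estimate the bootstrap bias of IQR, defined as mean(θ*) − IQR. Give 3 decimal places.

mean(θ*) = (11.39 + 14.39 + 24.23 + 13.61 + 15.22 + 15.13 + 13.03 + 16.91 + 23.04) / 9 = 16.3278
bias = 16.3278 − 16.79

bias = −0.462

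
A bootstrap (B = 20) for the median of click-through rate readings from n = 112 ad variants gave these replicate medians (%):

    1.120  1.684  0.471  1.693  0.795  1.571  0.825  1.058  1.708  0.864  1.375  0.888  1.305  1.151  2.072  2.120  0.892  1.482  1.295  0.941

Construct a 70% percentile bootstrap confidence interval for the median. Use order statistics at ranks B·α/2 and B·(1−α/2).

Sorted replicates: 0.471, 0.795, 0.825, 0.864, 0.888, 0.892, 0.941, 1.058, 1.120, 1.151, 1.295, 1.305, 1.375, 1.482, 1.571, 1.684, 1.693, 1.708, 2.072, 2.120
α = 0.30; lower rank = 20 × 0.150 = 3; upper rank = 20 × 0.850 = 17.
The 3rd smallest replicate is 0.825; the 17th is 1.693.

(0.825, 1.693)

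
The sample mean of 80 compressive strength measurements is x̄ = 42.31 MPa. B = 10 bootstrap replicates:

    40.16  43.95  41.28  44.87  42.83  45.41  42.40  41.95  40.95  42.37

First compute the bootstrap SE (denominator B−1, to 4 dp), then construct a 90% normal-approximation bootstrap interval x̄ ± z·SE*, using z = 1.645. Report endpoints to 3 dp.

Mean of replicates = 42.6170; sum of squared deviations = 25.8554; SE* = √(25.8554/9) = 1.6949
Margin = 1.645 × 1.6949 = 2.7881
Interval: 42.31 ± 2.7881

(39.522, 45.098)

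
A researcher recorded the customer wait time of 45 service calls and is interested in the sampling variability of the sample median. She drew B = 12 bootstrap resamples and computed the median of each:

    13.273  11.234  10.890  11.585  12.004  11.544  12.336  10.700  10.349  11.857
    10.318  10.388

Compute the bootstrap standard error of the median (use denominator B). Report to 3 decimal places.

Bootstrap SE is the standard deviation of the 12 replicate medians.
Mean of replicates: (13.273 + 11.234 + 10.890 + 11.585 + 12.004 + 11.544 + 12.336 + 10.700 + 10.349 + 11.857 + 10.318 + 10.388) / 12 = 136.4780 / 12 = 11.3732
Sum of squared deviations: (+1.8998)² + (−0.1392)² + (−0.4832)² + (+0.2118)² + (+0.6308)² + (+0.1708)² + (+0.9628)² + (−0.6732)² + (−1.0242)² + (+0.4838)² + (−1.0552)² + (−0.9852)² = 9.0813
Variance = 9.0813 / 12 = 0.7568
SE* = √0.7568

SE* = 0.870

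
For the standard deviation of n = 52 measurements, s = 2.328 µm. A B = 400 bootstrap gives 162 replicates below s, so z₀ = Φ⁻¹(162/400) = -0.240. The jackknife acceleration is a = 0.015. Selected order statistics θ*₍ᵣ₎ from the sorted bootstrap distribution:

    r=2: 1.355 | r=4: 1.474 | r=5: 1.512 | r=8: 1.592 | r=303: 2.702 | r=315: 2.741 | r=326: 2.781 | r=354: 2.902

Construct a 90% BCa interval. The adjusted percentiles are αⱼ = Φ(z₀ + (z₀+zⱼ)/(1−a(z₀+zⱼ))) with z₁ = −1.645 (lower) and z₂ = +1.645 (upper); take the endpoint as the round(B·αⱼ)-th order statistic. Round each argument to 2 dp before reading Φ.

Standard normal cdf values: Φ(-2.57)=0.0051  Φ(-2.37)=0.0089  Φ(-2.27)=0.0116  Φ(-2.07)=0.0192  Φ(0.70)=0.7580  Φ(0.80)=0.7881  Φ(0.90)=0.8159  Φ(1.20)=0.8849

(1.592, 2.902)

Lower: z₀ + z₁ = -0.240 + (-1.645) = -1.885; 1 − a(z₀+z₁) = 1 − (0.015)(-1.885) = 1.0283; argument = -0.240 + (-1.885)/1.0283 = -2.0732 → -2.07.
α₁ = Φ(-2.07) = 0.0192; rank = round(400 × 0.0192) = 8; θ*₍8₎ = 1.592.
Upper: z₀ + z₂ = 1.405; 1 − a(z₀+z₂) = 0.9789; argument = 1.1952 → 1.20; α₂ = 0.8849; rank = 354; θ*₍354₎ = 2.902.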